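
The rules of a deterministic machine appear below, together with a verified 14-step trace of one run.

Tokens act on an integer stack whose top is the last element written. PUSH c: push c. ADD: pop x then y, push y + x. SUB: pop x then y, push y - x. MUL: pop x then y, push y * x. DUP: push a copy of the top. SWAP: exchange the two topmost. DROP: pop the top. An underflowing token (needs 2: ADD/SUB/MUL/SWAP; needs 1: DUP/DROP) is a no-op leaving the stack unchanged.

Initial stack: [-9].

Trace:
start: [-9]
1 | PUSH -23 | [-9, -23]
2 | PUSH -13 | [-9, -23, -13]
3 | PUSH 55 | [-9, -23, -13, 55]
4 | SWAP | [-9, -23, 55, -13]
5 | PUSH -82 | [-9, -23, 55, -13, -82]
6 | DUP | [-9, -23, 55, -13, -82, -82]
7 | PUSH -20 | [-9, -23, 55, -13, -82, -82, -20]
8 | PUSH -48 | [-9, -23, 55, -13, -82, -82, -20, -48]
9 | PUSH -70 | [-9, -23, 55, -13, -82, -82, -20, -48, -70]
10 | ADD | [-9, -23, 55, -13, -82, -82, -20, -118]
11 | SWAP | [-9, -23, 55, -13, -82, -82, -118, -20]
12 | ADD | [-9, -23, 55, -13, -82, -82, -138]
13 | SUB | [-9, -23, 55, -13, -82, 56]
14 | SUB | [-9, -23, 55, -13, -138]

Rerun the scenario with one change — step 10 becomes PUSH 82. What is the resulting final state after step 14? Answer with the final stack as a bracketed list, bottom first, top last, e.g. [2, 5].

[-9, -23, 55, -13, -82, -82, 40]

(re-executing from step 10 with the substitution; state before step 10: [-9, -23, 55, -13, -82, -82, -20, -48, -70])
10 | PUSH 82 | [-9, -23, 55, -13, -82, -82, -20, -48, -70, 82]
11 | SWAP | [-9, -23, 55, -13, -82, -82, -20, -48, 82, -70]
12 | ADD | [-9, -23, 55, -13, -82, -82, -20, -48, 12]
13 | SUB | [-9, -23, 55, -13, -82, -82, -20, -60]
14 | SUB | [-9, -23, 55, -13, -82, -82, 40]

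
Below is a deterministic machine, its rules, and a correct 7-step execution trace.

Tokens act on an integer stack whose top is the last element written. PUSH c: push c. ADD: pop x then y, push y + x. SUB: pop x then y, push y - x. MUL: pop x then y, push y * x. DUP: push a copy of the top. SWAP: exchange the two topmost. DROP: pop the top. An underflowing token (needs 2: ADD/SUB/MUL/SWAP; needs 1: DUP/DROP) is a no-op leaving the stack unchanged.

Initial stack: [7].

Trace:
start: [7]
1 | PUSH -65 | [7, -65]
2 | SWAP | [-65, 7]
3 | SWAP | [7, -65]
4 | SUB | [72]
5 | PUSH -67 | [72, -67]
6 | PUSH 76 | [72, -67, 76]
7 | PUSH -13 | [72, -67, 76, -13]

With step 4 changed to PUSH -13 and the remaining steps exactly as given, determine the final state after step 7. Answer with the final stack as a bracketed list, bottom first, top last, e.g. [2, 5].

[7, -65, -13, -67, 76, -13]

(re-executing from step 4 with the substitution; state before step 4: [7, -65])
4 | PUSH -13 | [7, -65, -13]
5 | PUSH -67 | [7, -65, -13, -67]
6 | PUSH 76 | [7, -65, -13, -67, 76]
7 | PUSH -13 | [7, -65, -13, -67, 76, -13]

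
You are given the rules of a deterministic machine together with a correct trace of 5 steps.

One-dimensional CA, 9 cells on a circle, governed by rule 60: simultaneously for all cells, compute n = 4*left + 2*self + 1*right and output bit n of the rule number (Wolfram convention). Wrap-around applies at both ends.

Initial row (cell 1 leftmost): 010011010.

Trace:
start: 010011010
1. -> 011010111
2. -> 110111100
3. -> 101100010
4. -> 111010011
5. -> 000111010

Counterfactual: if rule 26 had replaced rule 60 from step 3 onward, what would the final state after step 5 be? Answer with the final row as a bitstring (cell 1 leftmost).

(re-executing steps 3..5 under rule 26; state before step 3: 110111100)
3. -> 100100011
4. -> 011010110
5. -> 110000101

110000101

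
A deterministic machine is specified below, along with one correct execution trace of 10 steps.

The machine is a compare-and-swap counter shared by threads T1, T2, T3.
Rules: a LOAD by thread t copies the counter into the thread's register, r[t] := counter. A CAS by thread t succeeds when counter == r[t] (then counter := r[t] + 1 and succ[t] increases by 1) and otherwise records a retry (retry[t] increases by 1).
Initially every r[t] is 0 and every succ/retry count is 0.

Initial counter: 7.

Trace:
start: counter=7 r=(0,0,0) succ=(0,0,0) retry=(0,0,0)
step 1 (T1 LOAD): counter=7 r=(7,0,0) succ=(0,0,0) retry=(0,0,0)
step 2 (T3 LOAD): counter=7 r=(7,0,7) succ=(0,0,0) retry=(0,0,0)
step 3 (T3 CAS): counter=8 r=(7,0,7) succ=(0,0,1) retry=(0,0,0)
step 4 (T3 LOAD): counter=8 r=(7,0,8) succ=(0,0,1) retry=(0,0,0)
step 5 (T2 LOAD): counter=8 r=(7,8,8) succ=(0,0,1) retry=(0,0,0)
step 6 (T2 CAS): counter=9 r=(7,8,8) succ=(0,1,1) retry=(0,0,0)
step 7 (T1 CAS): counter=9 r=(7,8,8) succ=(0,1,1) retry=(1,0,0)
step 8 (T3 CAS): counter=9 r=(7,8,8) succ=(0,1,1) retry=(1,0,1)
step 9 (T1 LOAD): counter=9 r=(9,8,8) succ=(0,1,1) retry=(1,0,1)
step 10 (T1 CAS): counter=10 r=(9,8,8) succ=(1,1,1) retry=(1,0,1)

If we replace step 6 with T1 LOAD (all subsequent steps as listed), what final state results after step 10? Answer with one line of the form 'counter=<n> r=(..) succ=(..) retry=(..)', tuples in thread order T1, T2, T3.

counter=10 r=(9,8,8) succ=(2,0,1) retry=(0,0,1)

(re-executing from step 6 with the substitution; state before step 6: counter=8 r=(7,8,8) succ=(0,0,1) retry=(0,0,0))
step 6 (T1 LOAD): counter=8 r=(8,8,8) succ=(0,0,1) retry=(0,0,0)
step 7 (T1 CAS): counter=9 r=(8,8,8) succ=(1,0,1) retry=(0,0,0)
step 8 (T3 CAS): counter=9 r=(8,8,8) succ=(1,0,1) retry=(0,0,1)
step 9 (T1 LOAD): counter=9 r=(9,8,8) succ=(1,0,1) retry=(0,0,1)
step 10 (T1 CAS): counter=10 r=(9,8,8) succ=(2,0,1) retry=(0,0,1)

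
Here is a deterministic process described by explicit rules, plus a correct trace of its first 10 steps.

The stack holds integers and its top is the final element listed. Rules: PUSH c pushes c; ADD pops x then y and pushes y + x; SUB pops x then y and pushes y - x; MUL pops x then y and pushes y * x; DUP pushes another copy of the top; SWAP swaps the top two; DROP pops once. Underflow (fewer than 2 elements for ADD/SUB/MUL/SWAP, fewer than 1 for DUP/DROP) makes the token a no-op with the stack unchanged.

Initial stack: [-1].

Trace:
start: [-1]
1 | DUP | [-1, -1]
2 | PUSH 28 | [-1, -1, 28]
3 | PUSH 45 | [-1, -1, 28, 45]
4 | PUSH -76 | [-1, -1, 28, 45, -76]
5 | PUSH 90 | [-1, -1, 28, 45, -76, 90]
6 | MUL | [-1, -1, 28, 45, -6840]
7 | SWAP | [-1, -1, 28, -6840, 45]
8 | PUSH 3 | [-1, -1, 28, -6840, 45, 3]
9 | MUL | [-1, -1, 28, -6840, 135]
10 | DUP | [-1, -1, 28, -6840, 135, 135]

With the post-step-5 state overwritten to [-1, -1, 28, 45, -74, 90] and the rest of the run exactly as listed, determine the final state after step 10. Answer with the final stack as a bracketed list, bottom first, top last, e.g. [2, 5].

[-1, -1, 28, -6660, 135, 135]

state after step 5 := [-1, -1, 28, 45, -74, 90]
6 | MUL | [-1, -1, 28, 45, -6660]
7 | SWAP | [-1, -1, 28, -6660, 45]
8 | PUSH 3 | [-1, -1, 28, -6660, 45, 3]
9 | MUL | [-1, -1, 28, -6660, 135]
10 | DUP | [-1, -1, 28, -6660, 135, 135]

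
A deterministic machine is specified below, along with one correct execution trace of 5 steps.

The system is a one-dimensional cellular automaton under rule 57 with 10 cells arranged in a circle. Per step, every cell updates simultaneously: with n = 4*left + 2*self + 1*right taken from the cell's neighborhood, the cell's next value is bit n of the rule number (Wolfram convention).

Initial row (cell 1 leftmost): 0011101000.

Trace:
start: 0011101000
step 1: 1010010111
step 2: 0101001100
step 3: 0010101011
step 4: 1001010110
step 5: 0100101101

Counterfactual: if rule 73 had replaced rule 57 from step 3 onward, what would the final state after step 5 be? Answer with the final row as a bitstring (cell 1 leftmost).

(re-executing steps 3..5 under rule 73; state before step 3: 0101001100)
step 3: 0000001101
step 4: 0111101100
step 5: 0100101101

0100101101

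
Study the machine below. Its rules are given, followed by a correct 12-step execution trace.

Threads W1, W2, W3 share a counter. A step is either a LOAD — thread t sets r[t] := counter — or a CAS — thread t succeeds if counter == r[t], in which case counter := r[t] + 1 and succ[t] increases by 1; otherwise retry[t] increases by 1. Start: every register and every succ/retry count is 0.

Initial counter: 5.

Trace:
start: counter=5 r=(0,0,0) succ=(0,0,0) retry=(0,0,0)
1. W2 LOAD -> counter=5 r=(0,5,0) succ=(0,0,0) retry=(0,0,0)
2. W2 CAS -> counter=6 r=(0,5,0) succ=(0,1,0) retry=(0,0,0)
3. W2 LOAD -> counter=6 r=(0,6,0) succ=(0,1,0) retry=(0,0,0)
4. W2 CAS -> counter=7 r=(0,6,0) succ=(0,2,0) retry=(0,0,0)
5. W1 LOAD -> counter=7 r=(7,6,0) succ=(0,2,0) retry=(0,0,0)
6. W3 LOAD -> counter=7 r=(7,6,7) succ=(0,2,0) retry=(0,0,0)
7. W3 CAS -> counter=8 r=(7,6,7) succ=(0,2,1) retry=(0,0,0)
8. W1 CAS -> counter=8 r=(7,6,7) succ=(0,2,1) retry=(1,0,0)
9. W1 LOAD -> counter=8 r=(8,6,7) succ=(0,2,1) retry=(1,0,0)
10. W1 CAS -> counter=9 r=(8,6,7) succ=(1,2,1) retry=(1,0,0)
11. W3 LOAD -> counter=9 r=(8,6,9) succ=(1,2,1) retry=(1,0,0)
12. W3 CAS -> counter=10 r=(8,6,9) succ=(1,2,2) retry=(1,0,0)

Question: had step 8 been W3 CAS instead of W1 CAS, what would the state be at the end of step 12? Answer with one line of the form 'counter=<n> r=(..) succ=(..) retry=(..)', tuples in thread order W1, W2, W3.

counter=10 r=(8,6,9) succ=(1,2,2) retry=(0,0,1)

(re-executing from step 8 with the substitution; state before step 8: counter=8 r=(7,6,7) succ=(0,2,1) retry=(0,0,0))
8. W3 CAS -> counter=8 r=(7,6,7) succ=(0,2,1) retry=(0,0,1)
9. W1 LOAD -> counter=8 r=(8,6,7) succ=(0,2,1) retry=(0,0,1)
10. W1 CAS -> counter=9 r=(8,6,7) succ=(1,2,1) retry=(0,0,1)
11. W3 LOAD -> counter=9 r=(8,6,9) succ=(1,2,1) retry=(0,0,1)
12. W3 CAS -> counter=10 r=(8,6,9) succ=(1,2,2) retry=(0,0,1)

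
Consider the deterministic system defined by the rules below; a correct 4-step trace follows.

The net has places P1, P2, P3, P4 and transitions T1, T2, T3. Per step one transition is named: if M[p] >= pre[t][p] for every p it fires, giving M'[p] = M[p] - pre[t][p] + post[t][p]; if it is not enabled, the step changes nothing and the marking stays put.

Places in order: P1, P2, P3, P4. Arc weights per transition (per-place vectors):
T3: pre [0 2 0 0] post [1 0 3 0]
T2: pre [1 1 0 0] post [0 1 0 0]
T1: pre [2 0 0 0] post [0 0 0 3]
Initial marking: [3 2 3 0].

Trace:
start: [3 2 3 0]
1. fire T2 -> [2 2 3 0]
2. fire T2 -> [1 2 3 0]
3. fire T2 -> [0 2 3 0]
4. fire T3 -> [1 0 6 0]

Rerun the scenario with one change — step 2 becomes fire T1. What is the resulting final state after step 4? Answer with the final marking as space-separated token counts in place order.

(re-executing from step 2 with the substitution; state before step 2: [2 2 3 0])
2. fire T1 -> [0 2 3 3]
3. fire T2 -> [0 2 3 3]
4. fire T3 -> [1 0 6 3]

1 0 6 3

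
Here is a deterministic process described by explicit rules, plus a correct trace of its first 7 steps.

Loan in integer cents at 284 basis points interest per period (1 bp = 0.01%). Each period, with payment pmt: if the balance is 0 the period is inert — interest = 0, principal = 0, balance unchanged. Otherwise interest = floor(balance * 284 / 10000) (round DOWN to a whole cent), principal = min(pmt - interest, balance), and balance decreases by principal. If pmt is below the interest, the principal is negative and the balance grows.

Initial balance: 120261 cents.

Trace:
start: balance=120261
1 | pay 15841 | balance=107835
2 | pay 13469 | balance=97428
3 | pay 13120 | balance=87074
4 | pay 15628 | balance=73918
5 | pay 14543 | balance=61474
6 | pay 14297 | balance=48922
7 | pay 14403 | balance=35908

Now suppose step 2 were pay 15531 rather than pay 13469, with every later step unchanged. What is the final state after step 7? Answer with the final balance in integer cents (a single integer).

(re-executing from step 2 with the substitution; state before step 2: balance=107835)
2 | pay 15531 | balance=95366
3 | pay 13120 | balance=84954
4 | pay 15628 | balance=71738
5 | pay 14543 | balance=59232
6 | pay 14297 | balance=46617
7 | pay 14403 | balance=33537

33537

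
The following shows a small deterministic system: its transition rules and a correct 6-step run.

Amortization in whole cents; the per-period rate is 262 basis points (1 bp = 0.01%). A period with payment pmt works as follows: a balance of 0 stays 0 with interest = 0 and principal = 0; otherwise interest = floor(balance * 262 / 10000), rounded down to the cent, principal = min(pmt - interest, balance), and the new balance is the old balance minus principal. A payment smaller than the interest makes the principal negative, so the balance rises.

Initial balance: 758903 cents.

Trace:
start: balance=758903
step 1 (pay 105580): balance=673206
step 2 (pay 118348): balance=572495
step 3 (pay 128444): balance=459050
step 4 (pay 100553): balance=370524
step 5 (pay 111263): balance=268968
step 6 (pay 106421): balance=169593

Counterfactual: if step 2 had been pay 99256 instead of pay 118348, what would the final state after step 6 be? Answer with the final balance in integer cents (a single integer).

190766

(re-executing from step 2 with the substitution; state before step 2: balance=673206)
step 2 (pay 99256): balance=591587
step 3 (pay 128444): balance=478642
step 4 (pay 100553): balance=390629
step 5 (pay 111263): balance=289600
step 6 (pay 106421): balance=190766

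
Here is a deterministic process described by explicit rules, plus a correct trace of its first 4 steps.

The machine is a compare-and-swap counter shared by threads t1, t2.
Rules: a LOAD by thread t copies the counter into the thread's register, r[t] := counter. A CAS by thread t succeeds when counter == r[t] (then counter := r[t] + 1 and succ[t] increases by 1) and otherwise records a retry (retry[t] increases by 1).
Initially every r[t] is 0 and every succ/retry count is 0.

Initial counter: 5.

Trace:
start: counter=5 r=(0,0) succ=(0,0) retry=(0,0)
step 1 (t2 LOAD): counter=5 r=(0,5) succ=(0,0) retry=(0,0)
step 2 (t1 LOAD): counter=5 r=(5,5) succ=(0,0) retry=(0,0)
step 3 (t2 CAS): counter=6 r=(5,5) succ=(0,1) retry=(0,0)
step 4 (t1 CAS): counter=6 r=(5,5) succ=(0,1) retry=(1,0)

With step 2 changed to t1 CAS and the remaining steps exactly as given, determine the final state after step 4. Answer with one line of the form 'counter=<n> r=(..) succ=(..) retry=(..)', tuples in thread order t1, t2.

(re-executing from step 2 with the substitution; state before step 2: counter=5 r=(0,5) succ=(0,0) retry=(0,0))
step 2 (t1 CAS): counter=5 r=(0,5) succ=(0,0) retry=(1,0)
step 3 (t2 CAS): counter=6 r=(0,5) succ=(0,1) retry=(1,0)
step 4 (t1 CAS): counter=6 r=(0,5) succ=(0,1) retry=(2,0)

counter=6 r=(0,5) succ=(0,1) retry=(2,0)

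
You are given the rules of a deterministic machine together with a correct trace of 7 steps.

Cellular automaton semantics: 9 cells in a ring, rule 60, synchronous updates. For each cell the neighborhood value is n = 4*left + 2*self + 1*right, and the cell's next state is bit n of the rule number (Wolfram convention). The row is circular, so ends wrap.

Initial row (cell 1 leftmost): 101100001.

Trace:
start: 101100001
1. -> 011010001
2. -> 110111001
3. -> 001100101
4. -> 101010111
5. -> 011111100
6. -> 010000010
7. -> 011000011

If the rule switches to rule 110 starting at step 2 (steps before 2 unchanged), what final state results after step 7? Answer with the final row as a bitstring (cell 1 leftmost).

(re-executing steps 2..7 under rule 110; state before step 2: 011010001)
2. -> 111110011
3. -> 000010110
4. -> 000111110
5. -> 001100010
6. -> 011100110
7. -> 110101110

110101110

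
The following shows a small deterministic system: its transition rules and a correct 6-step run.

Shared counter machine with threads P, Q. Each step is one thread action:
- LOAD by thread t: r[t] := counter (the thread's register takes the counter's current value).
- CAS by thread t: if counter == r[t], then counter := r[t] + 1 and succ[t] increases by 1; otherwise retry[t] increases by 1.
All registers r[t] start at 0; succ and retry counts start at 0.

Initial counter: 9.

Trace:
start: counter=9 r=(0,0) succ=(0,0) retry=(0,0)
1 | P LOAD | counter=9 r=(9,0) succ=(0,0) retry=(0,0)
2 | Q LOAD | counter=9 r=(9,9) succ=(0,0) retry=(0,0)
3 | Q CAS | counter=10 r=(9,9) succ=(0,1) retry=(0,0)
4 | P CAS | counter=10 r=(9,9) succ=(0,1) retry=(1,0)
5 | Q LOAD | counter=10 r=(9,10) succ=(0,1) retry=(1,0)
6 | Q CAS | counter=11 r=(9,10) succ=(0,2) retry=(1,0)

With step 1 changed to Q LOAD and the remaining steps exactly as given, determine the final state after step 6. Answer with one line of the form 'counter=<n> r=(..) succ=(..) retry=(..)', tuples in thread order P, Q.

(re-executing from step 1 with the substitution; state before step 1: counter=9 r=(0,0) succ=(0,0) retry=(0,0))
1 | Q LOAD | counter=9 r=(0,9) succ=(0,0) retry=(0,0)
2 | Q LOAD | counter=9 r=(0,9) succ=(0,0) retry=(0,0)
3 | Q CAS | counter=10 r=(0,9) succ=(0,1) retry=(0,0)
4 | P CAS | counter=10 r=(0,9) succ=(0,1) retry=(1,0)
5 | Q LOAD | counter=10 r=(0,10) succ=(0,1) retry=(1,0)
6 | Q CAS | counter=11 r=(0,10) succ=(0,2) retry=(1,0)

counter=11 r=(0,10) succ=(0,2) retry=(1,0)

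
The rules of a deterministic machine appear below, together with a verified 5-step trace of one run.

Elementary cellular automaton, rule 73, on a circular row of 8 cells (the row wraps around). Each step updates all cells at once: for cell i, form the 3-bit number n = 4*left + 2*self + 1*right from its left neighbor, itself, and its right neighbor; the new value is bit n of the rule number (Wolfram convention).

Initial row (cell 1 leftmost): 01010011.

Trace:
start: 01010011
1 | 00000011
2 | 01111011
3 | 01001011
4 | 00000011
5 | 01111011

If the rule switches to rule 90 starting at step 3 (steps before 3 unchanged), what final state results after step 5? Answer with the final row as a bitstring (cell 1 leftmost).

(re-executing steps 3..5 under rule 90; state before step 3: 01111011)
3 | 01001011
4 | 00110011
5 | 11111111

11111111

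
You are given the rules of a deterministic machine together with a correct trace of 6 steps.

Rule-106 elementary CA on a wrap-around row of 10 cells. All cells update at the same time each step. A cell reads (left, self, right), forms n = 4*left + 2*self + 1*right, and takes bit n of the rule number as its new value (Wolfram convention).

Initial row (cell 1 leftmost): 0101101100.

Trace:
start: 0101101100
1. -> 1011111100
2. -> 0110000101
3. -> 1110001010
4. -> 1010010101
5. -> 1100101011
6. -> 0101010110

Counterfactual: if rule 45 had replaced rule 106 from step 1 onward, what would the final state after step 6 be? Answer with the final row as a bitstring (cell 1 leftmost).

(re-executing steps 1..6 under rule 45; state before step 1: 0101101100)
1. -> 0111011001
2. -> 1100110001
3. -> 0000100101
4. -> 0110100111
5. -> 1101100100
6. -> 1011000100

1011000100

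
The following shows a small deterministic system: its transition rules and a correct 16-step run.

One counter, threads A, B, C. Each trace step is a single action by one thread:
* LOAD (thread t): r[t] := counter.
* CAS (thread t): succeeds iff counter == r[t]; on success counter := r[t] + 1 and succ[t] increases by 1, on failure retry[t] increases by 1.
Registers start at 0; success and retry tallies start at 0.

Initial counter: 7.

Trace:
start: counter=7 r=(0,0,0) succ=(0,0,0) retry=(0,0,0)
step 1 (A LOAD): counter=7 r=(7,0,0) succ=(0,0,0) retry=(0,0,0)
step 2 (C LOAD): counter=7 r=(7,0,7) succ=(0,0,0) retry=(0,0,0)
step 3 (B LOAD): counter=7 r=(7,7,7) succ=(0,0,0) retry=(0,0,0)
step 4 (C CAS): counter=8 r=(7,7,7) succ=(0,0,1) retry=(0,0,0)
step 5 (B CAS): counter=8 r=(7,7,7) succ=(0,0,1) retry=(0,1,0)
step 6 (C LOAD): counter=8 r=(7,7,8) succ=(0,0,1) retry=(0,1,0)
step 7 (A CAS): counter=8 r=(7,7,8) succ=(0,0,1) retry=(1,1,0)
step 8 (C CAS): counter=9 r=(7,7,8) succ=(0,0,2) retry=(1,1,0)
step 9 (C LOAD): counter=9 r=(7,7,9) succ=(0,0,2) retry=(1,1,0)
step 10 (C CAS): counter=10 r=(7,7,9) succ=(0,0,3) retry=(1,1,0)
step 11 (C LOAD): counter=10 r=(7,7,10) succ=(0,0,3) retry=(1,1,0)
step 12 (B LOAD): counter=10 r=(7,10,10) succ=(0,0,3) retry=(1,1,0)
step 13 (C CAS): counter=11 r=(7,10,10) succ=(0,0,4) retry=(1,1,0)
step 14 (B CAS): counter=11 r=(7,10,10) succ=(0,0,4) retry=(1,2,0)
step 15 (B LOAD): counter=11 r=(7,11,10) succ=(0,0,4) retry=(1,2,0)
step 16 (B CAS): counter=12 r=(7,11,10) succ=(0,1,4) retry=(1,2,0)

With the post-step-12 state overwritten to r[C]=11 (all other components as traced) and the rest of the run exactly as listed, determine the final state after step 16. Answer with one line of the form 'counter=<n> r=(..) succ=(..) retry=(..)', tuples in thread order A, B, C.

state after step 12 := counter=10 r=(7,10,11) succ=(0,0,3) retry=(1,1,0)
step 13 (C CAS): counter=10 r=(7,10,11) succ=(0,0,3) retry=(1,1,1)
step 14 (B CAS): counter=11 r=(7,10,11) succ=(0,1,3) retry=(1,1,1)
step 15 (B LOAD): counter=11 r=(7,11,11) succ=(0,1,3) retry=(1,1,1)
step 16 (B CAS): counter=12 r=(7,11,11) succ=(0,2,3) retry=(1,1,1)

counter=12 r=(7,11,11) succ=(0,2,3) retry=(1,1,1)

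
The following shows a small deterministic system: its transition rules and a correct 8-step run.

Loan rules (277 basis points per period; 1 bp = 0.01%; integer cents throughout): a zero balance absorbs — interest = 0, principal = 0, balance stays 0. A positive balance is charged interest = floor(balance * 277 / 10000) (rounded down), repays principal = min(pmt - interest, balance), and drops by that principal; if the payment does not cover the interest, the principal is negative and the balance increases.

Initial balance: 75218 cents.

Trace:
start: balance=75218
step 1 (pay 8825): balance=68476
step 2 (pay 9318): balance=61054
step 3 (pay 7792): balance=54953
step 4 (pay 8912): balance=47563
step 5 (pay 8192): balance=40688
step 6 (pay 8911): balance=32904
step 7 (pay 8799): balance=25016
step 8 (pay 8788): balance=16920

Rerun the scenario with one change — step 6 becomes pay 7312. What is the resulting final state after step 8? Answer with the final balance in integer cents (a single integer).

18609

(re-executing from step 6 with the substitution; state before step 6: balance=40688)
step 6 (pay 7312): balance=34503
step 7 (pay 8799): balance=26659
step 8 (pay 8788): balance=18609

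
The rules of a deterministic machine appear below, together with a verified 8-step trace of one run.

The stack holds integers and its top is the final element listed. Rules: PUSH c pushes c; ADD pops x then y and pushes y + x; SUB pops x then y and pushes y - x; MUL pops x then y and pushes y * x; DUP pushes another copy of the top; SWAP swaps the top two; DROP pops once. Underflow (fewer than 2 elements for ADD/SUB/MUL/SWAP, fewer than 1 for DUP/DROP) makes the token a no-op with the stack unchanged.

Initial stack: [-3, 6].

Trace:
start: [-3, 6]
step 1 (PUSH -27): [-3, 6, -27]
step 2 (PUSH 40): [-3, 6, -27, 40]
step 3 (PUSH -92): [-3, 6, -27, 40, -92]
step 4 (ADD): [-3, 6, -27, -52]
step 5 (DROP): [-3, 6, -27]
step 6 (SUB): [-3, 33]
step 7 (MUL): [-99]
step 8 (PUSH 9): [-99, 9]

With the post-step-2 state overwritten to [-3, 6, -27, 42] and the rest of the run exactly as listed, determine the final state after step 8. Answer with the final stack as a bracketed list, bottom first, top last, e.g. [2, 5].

state after step 2 := [-3, 6, -27, 42]
step 3 (PUSH -92): [-3, 6, -27, 42, -92]
step 4 (ADD): [-3, 6, -27, -50]
step 5 (DROP): [-3, 6, -27]
step 6 (SUB): [-3, 33]
step 7 (MUL): [-99]
step 8 (PUSH 9): [-99, 9]

[-99, 9]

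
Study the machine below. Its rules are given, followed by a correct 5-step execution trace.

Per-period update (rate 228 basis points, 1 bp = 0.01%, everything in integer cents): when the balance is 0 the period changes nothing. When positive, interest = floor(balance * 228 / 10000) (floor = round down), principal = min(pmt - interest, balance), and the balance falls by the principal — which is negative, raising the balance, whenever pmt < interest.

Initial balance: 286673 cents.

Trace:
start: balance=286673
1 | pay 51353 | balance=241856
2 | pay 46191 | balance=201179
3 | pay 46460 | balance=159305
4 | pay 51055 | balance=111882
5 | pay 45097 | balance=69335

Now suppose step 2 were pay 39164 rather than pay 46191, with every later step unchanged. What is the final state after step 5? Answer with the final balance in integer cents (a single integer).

(re-executing from step 2 with the substitution; state before step 2: balance=241856)
2 | pay 39164 | balance=208206
3 | pay 46460 | balance=166493
4 | pay 51055 | balance=119234
5 | pay 45097 | balance=76855

76855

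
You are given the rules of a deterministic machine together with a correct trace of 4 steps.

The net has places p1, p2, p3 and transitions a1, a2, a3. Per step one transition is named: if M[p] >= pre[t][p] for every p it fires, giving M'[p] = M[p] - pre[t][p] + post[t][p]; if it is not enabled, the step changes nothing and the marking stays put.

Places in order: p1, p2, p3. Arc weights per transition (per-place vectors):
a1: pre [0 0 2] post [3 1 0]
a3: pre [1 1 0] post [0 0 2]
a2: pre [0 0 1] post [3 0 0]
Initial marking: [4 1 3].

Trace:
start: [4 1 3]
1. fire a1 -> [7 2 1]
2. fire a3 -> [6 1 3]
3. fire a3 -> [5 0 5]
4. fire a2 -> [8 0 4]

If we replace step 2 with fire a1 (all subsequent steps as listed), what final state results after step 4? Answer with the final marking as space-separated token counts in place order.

(re-executing from step 2 with the substitution; state before step 2: [7 2 1])
2. fire a1 -> [7 2 1]
3. fire a3 -> [6 1 3]
4. fire a2 -> [9 1 2]

9 1 2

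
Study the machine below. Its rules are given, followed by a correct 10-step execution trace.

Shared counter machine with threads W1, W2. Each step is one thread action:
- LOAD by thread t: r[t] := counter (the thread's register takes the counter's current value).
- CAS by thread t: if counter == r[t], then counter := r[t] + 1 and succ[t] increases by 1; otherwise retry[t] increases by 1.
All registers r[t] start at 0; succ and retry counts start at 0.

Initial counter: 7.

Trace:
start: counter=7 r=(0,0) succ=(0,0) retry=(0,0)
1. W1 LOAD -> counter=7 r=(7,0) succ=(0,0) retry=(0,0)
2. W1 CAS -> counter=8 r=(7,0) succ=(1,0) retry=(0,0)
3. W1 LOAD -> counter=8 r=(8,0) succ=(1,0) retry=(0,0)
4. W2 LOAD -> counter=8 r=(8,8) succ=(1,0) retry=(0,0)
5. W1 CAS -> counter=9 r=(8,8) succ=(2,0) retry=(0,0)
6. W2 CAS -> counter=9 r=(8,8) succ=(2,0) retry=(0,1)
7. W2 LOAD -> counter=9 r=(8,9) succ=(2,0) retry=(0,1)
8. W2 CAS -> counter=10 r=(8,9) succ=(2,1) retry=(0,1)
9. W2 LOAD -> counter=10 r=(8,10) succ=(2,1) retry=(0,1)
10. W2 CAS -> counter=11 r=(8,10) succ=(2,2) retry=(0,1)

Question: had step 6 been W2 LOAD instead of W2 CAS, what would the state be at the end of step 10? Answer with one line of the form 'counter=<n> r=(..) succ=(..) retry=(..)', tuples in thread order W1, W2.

counter=11 r=(8,10) succ=(2,2) retry=(0,0)

(re-executing from step 6 with the substitution; state before step 6: counter=9 r=(8,8) succ=(2,0) retry=(0,0))
6. W2 LOAD -> counter=9 r=(8,9) succ=(2,0) retry=(0,0)
7. W2 LOAD -> counter=9 r=(8,9) succ=(2,0) retry=(0,0)
8. W2 CAS -> counter=10 r=(8,9) succ=(2,1) retry=(0,0)
9. W2 LOAD -> counter=10 r=(8,10) succ=(2,1) retry=(0,0)
10. W2 CAS -> counter=11 r=(8,10) succ=(2,2) retry=(0,0)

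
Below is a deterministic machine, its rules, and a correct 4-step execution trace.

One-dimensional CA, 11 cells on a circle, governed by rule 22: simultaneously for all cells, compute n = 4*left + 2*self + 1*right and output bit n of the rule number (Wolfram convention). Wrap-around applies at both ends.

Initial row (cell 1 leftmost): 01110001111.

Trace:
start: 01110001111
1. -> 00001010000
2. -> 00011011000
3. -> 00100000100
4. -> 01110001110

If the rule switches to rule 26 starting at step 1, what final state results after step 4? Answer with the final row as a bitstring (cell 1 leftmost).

11001010110

(re-executing steps 1..4 under rule 26; state before step 1: 01110001111)
1. -> 01001011000
2. -> 10110010100
3. -> 00101100011
4. -> 11001010110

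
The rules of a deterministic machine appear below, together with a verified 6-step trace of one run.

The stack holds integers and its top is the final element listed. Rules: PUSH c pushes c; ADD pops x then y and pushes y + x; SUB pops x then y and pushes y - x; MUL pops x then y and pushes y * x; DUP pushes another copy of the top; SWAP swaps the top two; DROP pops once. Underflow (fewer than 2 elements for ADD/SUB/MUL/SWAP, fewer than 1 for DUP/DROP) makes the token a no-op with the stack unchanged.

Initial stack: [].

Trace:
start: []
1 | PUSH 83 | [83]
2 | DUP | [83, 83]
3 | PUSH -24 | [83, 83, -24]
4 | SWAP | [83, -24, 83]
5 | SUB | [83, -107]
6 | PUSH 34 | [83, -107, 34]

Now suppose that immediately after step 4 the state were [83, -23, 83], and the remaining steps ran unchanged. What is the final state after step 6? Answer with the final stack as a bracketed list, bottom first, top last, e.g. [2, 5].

[83, -106, 34]

state after step 4 := [83, -23, 83]
5 | SUB | [83, -106]
6 | PUSH 34 | [83, -106, 34]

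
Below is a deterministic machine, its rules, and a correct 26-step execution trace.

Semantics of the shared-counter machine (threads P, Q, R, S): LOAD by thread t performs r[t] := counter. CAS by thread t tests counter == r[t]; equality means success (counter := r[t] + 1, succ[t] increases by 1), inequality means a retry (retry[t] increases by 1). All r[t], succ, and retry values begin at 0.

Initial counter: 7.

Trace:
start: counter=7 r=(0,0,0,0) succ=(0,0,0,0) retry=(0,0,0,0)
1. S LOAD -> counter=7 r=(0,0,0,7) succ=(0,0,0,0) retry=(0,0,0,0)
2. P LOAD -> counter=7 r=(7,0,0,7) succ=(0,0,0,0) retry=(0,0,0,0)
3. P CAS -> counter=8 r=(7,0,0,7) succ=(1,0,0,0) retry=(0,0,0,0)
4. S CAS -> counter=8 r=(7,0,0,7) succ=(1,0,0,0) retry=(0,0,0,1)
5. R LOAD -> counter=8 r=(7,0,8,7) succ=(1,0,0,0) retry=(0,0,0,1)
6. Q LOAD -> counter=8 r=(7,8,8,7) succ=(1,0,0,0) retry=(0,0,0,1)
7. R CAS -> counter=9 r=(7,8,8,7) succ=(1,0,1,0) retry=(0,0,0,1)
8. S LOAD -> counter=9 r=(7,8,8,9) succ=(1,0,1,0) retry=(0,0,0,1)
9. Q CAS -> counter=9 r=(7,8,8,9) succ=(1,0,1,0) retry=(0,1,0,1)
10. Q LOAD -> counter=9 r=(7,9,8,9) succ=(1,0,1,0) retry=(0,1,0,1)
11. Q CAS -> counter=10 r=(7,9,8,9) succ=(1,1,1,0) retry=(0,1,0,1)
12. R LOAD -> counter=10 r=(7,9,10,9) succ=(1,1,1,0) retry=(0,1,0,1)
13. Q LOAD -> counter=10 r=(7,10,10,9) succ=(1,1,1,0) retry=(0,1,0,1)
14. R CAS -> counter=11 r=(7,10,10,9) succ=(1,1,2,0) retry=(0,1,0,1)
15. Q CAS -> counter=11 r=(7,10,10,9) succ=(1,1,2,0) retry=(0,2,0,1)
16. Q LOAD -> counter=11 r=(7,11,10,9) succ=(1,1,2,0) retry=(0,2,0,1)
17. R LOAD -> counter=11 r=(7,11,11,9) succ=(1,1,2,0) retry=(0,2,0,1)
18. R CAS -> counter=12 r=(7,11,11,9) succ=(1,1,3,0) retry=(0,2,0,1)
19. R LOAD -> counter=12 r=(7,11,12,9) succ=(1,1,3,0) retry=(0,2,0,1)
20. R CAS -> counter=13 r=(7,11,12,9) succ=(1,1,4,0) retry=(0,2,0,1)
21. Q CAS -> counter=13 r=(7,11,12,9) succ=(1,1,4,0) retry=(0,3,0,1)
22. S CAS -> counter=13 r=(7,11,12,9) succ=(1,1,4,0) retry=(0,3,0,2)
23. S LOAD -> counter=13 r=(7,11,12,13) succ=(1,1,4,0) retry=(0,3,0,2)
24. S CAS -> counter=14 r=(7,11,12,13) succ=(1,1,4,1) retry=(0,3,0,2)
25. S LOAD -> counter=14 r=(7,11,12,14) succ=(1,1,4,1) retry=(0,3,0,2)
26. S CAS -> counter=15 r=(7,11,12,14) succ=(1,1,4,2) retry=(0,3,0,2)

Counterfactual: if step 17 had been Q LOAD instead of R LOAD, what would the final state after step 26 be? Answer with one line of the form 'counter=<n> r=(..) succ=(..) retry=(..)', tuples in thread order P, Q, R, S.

(re-executing from step 17 with the substitution; state before step 17: counter=11 r=(7,11,10,9) succ=(1,1,2,0) retry=(0,2,0,1))
17. Q LOAD -> counter=11 r=(7,11,10,9) succ=(1,1,2,0) retry=(0,2,0,1)
18. R CAS -> counter=11 r=(7,11,10,9) succ=(1,1,2,0) retry=(0,2,1,1)
19. R LOAD -> counter=11 r=(7,11,11,9) succ=(1,1,2,0) retry=(0,2,1,1)
20. R CAS -> counter=12 r=(7,11,11,9) succ=(1,1,3,0) retry=(0,2,1,1)
21. Q CAS -> counter=12 r=(7,11,11,9) succ=(1,1,3,0) retry=(0,3,1,1)
22. S CAS -> counter=12 r=(7,11,11,9) succ=(1,1,3,0) retry=(0,3,1,2)
23. S LOAD -> counter=12 r=(7,11,11,12) succ=(1,1,3,0) retry=(0,3,1,2)
24. S CAS -> counter=13 r=(7,11,11,12) succ=(1,1,3,1) retry=(0,3,1,2)
25. S LOAD -> counter=13 r=(7,11,11,13) succ=(1,1,3,1) retry=(0,3,1,2)
26. S CAS -> counter=14 r=(7,11,11,13) succ=(1,1,3,2) retry=(0,3,1,2)

counter=14 r=(7,11,11,13) succ=(1,1,3,2) retry=(0,3,1,2)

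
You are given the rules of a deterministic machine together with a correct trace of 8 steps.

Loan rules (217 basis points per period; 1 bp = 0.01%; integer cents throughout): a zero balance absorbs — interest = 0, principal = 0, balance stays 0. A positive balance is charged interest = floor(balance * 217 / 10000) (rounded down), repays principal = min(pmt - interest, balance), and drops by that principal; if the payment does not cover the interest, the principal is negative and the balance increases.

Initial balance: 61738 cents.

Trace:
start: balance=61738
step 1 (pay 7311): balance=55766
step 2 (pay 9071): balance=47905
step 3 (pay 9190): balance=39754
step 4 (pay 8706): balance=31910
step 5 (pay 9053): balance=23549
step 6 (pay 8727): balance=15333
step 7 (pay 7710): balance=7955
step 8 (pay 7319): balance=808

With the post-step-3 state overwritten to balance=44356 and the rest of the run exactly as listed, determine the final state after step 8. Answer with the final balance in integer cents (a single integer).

state after step 3 := balance=44356
step 4 (pay 8706): balance=36612
step 5 (pay 9053): balance=28353
step 6 (pay 8727): balance=20241
step 7 (pay 7710): balance=12970
step 8 (pay 7319): balance=5932

5932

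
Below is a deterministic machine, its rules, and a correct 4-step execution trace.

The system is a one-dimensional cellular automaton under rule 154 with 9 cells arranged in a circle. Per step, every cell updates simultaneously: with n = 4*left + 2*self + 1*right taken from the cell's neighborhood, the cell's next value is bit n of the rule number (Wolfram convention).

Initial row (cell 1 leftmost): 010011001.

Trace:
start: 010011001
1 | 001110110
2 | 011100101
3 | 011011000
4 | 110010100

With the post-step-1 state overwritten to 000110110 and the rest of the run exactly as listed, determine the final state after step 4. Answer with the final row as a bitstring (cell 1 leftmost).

110010101

state after step 1 := 000110110
2 | 001100101
3 | 111011000
4 | 110010101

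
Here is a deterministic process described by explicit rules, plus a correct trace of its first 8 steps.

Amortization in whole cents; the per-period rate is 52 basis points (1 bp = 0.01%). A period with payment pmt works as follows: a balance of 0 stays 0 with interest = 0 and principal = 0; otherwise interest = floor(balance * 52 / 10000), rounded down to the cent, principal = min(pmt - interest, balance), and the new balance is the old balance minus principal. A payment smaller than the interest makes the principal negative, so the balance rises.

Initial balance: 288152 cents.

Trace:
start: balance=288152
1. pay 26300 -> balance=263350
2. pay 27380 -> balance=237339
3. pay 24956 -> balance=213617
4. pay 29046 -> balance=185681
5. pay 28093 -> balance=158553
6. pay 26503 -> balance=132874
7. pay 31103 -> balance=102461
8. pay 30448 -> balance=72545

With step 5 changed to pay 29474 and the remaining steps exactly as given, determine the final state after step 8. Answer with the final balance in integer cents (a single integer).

71143

(re-executing from step 5 with the substitution; state before step 5: balance=185681)
5. pay 29474 -> balance=157172
6. pay 26503 -> balance=131486
7. pay 31103 -> balance=101066
8. pay 30448 -> balance=71143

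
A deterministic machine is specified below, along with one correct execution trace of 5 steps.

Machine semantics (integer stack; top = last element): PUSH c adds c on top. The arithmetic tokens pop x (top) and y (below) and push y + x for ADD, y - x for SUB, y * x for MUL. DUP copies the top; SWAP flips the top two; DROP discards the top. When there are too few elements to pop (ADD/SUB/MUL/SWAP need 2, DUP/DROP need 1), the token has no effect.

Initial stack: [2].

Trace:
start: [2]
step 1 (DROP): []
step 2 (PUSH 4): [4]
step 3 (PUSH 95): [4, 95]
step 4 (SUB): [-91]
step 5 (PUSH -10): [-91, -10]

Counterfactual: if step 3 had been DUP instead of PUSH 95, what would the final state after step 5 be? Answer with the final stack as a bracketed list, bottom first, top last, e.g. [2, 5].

(re-executing from step 3 with the substitution; state before step 3: [4])
step 3 (DUP): [4, 4]
step 4 (SUB): [0]
step 5 (PUSH -10): [0, -10]

[0, -10]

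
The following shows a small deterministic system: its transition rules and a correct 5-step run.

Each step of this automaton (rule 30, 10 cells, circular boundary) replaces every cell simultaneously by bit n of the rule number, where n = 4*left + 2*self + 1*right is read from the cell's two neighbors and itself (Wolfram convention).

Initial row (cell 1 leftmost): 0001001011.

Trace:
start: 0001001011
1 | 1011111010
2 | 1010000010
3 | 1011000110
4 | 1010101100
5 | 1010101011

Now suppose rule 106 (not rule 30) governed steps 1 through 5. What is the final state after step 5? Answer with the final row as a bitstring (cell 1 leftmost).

(re-executing steps 1..5 under rule 106; state before step 1: 0001001011)
1 | 0010010111
2 | 0100101101
3 | 1001011110
4 | 0010110011
5 | 0101110111

0101110111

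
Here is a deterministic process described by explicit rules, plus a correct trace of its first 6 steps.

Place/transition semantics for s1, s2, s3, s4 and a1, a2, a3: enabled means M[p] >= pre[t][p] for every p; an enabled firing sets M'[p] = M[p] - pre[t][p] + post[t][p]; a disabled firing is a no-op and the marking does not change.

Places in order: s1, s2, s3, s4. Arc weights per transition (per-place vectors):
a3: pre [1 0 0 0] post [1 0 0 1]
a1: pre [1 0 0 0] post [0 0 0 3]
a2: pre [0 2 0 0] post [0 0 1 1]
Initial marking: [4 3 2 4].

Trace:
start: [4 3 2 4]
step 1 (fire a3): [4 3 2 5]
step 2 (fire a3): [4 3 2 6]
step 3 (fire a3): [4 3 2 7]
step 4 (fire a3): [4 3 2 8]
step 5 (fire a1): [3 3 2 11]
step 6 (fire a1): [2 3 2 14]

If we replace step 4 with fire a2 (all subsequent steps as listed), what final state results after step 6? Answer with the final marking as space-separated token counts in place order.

2 1 3 14

(re-executing from step 4 with the substitution; state before step 4: [4 3 2 7])
step 4 (fire a2): [4 1 3 8]
step 5 (fire a1): [3 1 3 11]
step 6 (fire a1): [2 1 3 14]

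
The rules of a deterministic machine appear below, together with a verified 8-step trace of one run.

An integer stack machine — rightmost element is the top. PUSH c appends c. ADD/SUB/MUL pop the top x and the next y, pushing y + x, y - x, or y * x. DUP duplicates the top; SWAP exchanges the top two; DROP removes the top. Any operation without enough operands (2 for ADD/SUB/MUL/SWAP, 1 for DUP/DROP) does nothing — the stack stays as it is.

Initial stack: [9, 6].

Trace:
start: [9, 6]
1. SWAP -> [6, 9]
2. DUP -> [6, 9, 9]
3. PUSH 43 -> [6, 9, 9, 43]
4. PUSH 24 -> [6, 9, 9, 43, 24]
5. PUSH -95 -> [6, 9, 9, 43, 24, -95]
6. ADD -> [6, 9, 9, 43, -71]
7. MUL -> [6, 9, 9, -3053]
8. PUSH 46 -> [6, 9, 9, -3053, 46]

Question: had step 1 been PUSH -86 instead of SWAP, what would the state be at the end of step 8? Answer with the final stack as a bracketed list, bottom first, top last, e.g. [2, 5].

(re-executing from step 1 with the substitution; state before step 1: [9, 6])
1. PUSH -86 -> [9, 6, -86]
2. DUP -> [9, 6, -86, -86]
3. PUSH 43 -> [9, 6, -86, -86, 43]
4. PUSH 24 -> [9, 6, -86, -86, 43, 24]
5. PUSH -95 -> [9, 6, -86, -86, 43, 24, -95]
6. ADD -> [9, 6, -86, -86, 43, -71]
7. MUL -> [9, 6, -86, -86, -3053]
8. PUSH 46 -> [9, 6, -86, -86, -3053, 46]

[9, 6, -86, -86, -3053, 46]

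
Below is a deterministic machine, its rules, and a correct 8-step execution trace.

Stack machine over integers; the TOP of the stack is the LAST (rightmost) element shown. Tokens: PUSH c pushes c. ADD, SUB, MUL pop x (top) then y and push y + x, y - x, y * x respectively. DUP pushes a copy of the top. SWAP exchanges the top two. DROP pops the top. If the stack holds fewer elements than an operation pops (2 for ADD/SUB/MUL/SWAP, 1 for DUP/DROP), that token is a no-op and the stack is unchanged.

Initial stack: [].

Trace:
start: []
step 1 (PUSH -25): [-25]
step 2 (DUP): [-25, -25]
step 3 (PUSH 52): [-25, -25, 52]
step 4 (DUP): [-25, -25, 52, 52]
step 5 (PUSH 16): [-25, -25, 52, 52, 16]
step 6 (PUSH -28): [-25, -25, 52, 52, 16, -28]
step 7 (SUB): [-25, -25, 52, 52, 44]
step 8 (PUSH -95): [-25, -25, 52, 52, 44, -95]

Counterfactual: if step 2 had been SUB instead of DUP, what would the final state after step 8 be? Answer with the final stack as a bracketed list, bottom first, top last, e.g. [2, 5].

[-25, 52, 52, 44, -95]

(re-executing from step 2 with the substitution; state before step 2: [-25])
step 2 (SUB): [-25]
step 3 (PUSH 52): [-25, 52]
step 4 (DUP): [-25, 52, 52]
step 5 (PUSH 16): [-25, 52, 52, 16]
step 6 (PUSH -28): [-25, 52, 52, 16, -28]
step 7 (SUB): [-25, 52, 52, 44]
step 8 (PUSH -95): [-25, 52, 52, 44, -95]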